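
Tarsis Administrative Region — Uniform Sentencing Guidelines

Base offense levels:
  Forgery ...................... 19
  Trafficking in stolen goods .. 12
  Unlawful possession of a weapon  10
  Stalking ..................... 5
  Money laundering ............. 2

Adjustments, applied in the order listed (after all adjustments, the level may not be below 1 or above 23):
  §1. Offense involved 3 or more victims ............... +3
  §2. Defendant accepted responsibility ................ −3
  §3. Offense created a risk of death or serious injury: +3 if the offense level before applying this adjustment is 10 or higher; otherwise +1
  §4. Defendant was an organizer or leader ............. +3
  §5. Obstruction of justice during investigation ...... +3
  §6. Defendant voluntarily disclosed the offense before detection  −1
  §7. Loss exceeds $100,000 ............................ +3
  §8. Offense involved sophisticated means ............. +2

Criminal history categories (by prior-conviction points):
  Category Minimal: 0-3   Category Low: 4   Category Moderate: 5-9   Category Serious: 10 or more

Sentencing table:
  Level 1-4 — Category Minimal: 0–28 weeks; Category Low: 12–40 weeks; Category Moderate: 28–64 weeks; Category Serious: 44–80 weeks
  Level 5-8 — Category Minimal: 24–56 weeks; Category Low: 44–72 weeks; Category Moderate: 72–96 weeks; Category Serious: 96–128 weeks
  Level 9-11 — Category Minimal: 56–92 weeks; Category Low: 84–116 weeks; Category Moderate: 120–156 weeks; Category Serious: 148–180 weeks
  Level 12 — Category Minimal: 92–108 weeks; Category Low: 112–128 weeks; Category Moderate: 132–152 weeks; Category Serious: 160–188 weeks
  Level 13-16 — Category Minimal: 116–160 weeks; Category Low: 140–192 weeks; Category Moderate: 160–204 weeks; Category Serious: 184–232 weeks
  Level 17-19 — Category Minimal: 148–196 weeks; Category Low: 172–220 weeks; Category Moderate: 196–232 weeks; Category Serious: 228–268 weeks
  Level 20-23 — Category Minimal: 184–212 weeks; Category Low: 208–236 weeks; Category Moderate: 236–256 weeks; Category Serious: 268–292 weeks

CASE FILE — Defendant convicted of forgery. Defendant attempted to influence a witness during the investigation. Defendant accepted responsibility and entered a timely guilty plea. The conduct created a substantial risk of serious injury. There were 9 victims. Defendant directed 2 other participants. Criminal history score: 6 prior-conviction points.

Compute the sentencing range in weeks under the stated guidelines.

236-256 weeks

Base offense level for forgery: 19.
§1 applies: 19 + 3 = 22.
§2 applies: 22 − 3 = 19.
§3 applies (level before this adjustment is 19 ≥ 10, so +3): 19 + 3 = 22.
§4 applies: 22 + 3 = 25.
§5 applies: 25 + 3 = 28.
§6 does not apply.
Level 28 exceeds the maximum of 23; capped at 23.
Final offense level: 23.
Criminal history: 6 prior points → Category Moderate (5-9).
Level 23 falls in the 20-23 band.
Grid: Level 20-23 × Category Moderate = 236-256 weeks.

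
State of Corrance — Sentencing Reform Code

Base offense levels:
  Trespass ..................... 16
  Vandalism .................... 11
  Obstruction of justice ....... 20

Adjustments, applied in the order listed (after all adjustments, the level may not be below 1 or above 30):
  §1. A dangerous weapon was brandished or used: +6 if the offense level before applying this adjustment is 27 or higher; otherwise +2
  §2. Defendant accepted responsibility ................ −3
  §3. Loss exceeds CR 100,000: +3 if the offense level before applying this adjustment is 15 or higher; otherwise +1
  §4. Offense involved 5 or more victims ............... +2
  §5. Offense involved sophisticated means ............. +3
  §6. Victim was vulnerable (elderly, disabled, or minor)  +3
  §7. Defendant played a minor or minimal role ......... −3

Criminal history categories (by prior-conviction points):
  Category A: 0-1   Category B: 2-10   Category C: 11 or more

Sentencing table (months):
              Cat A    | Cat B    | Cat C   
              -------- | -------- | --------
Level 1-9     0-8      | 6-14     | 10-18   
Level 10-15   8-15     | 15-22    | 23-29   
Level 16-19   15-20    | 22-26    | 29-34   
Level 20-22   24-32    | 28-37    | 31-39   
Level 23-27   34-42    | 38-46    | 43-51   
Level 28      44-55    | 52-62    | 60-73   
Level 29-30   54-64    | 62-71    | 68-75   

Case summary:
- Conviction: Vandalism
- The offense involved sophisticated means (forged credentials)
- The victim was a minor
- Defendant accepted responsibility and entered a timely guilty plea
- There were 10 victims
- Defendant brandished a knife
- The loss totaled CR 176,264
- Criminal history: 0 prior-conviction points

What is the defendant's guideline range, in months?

15-20 months

Base offense level for vandalism: 11.
§1 applies (level before this adjustment is 11 < 27, so +2): 11 + 2 = 13.
§2 applies: 13 − 3 = 10.
§3 applies (level before this adjustment is 10 < 15, so +1): 10 + 1 = 11.
§4 applies: 11 + 2 = 13.
§5 applies: 13 + 3 = 16.
§6 applies: 16 + 3 = 19.
Final offense level: 19.
Criminal history: 0 prior points → Category A (0-1).
Level 19 falls in the 16-19 band.
Grid: Level 16-19 × Category A = 15-20 months.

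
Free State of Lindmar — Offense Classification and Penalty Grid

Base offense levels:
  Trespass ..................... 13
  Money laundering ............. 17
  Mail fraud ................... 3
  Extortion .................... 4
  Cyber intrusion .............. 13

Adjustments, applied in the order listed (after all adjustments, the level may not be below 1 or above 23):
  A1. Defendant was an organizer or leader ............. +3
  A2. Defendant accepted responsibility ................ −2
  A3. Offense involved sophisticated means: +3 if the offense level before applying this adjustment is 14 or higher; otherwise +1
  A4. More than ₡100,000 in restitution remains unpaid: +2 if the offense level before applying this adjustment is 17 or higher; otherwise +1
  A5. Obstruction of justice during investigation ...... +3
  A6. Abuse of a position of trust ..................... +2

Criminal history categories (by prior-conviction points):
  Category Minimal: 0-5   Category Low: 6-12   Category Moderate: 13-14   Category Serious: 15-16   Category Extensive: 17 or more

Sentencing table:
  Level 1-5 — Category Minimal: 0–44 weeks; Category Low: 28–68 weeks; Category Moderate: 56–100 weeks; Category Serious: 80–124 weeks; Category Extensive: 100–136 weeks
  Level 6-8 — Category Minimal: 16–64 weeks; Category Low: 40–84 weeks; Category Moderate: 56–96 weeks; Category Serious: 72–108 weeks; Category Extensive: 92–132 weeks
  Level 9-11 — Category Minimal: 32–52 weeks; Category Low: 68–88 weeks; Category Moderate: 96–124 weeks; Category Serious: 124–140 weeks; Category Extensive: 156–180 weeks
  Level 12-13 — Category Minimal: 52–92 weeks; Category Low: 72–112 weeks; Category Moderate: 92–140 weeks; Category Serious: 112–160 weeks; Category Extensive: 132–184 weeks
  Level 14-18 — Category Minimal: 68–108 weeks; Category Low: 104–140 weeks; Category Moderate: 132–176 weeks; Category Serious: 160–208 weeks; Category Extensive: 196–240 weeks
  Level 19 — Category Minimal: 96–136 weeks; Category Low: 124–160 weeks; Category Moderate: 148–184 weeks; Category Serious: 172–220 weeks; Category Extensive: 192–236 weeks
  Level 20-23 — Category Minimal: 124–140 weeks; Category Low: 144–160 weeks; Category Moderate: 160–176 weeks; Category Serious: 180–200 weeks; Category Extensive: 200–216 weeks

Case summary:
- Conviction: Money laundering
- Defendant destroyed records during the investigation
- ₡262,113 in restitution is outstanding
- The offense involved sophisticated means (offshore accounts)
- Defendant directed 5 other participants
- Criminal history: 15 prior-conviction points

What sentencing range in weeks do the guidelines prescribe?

180-200 weeks

Base offense level for money laundering: 17.
A1 applies: 17 + 3 = 20.
A2 does not apply.
A3 applies (level before this adjustment is 20 ≥ 14, so +3): 20 + 3 = 23.
A4 applies (level before this adjustment is 23 ≥ 17, so +2): 23 + 2 = 25.
A5 applies: 25 + 3 = 28.
Level 28 exceeds the maximum of 23; capped at 23.
Final offense level: 23.
Criminal history: 15 prior points → Category Serious (15-16).
Level 23 falls in the 20-23 band.
Grid: Level 20-23 × Category Serious = 180-200 weeks.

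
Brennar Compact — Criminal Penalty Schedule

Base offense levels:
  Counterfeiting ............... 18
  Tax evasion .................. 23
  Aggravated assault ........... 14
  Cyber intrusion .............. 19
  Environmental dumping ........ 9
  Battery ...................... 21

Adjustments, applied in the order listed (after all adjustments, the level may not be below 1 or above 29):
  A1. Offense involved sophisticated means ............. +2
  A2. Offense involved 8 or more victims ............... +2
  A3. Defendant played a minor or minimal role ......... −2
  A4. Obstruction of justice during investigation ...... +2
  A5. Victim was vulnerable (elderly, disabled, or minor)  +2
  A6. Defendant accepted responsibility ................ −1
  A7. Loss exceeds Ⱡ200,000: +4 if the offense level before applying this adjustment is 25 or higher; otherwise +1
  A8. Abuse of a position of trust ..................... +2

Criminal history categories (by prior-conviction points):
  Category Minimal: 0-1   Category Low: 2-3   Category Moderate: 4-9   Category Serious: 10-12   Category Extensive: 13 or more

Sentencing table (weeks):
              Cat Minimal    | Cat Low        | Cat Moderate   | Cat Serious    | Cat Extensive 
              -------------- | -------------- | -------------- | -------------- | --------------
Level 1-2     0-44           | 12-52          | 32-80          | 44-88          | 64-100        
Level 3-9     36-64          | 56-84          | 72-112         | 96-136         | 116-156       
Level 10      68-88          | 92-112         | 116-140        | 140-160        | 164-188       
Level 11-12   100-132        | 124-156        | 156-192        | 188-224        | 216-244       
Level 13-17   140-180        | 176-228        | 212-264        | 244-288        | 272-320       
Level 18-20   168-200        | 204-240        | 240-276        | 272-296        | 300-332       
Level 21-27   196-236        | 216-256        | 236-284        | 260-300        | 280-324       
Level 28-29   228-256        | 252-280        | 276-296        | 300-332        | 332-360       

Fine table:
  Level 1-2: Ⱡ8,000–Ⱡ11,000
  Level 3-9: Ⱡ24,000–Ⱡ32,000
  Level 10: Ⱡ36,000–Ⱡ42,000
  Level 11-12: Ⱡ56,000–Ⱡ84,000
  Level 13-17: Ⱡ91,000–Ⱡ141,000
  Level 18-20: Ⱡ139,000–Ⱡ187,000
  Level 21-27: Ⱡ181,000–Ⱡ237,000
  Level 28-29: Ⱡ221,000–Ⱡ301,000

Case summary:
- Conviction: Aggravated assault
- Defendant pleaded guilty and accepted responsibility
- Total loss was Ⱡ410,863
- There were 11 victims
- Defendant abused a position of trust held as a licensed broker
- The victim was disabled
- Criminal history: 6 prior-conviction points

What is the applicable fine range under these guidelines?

Base offense level for aggravated assault: 14.
A2 applies: 14 + 2 = 16.
A3 does not apply.
A4 does not apply.
A5 applies: 16 + 2 = 18.
A6 applies: 18 − 1 = 17.
A7 applies (level before this adjustment is 17 < 25, so +1): 17 + 1 = 18.
A8 applies: 18 + 2 = 20.
Final offense level: 20.
Level 20 falls in the 18-20 band.
Fine table: Level 18-20 → Ⱡ139,000–Ⱡ187,000.

Ⱡ139,000–Ⱡ187,000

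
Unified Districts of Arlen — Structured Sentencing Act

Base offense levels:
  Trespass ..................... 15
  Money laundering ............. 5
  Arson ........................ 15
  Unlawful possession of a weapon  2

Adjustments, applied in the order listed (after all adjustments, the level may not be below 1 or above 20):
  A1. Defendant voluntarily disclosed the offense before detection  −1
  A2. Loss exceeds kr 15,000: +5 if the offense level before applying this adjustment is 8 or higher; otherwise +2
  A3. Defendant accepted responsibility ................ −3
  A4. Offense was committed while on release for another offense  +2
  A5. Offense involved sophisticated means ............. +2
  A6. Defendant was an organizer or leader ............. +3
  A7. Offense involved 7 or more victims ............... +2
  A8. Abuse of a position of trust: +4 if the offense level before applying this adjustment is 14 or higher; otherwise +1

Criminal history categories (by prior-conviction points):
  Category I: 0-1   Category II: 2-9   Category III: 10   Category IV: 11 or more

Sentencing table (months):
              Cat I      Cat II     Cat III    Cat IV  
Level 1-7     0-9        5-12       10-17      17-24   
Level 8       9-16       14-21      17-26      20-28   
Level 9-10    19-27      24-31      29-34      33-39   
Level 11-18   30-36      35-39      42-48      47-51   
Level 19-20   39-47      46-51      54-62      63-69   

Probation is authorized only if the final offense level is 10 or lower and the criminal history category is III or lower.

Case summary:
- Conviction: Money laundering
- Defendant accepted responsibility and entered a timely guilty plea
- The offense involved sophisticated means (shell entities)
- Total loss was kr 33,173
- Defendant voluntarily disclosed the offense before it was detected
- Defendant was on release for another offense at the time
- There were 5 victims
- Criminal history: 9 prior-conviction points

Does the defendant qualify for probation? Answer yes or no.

Base offense level for money laundering: 5.
A1 applies: 5 − 1 = 4.
A2 applies (level before this adjustment is 4 < 8, so +2): 4 + 2 = 6.
A3 applies: 6 − 3 = 3.
A4 applies: 3 + 2 = 5.
A5 applies: 5 + 2 = 7.
A6 does not apply.
A8 does not apply.
Final offense level: 7.
Criminal history: 9 prior points → Category II (2-9).
Level 7 falls in the 1-7 band.
Grid: Level 1-7 × Category II = 5-12 months.
Probation check: level 7 ≤ 10 and category II ≤ III → eligible.

Yes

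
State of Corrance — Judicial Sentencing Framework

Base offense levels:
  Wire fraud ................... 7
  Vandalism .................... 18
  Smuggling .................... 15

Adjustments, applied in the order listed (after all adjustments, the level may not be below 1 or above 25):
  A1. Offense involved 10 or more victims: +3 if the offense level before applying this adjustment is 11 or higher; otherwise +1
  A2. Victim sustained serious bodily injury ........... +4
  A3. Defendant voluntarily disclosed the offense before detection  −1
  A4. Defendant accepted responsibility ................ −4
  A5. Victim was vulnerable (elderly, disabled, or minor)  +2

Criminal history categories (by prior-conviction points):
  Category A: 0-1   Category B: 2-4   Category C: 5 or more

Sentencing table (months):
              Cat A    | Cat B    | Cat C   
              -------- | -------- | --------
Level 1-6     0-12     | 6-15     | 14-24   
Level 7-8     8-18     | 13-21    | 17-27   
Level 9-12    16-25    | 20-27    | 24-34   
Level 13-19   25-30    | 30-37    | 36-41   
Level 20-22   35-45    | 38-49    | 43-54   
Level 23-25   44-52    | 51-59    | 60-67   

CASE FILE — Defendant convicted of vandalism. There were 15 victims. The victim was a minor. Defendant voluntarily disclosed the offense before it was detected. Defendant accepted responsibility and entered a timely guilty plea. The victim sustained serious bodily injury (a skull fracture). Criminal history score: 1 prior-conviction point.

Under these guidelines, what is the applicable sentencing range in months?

35-45 months

Base offense level for vandalism: 18.
A1 applies (level before this adjustment is 18 ≥ 11, so +3): 18 + 3 = 21.
A2 applies: 21 + 4 = 25.
A3 applies: 25 − 1 = 24.
A4 applies: 24 − 4 = 20.
A5 applies: 20 + 2 = 22.
Final offense level: 22.
Criminal history: 1 prior point → Category A (0-1).
Level 22 falls in the 20-22 band.
Grid: Level 20-22 × Category A = 35-45 months.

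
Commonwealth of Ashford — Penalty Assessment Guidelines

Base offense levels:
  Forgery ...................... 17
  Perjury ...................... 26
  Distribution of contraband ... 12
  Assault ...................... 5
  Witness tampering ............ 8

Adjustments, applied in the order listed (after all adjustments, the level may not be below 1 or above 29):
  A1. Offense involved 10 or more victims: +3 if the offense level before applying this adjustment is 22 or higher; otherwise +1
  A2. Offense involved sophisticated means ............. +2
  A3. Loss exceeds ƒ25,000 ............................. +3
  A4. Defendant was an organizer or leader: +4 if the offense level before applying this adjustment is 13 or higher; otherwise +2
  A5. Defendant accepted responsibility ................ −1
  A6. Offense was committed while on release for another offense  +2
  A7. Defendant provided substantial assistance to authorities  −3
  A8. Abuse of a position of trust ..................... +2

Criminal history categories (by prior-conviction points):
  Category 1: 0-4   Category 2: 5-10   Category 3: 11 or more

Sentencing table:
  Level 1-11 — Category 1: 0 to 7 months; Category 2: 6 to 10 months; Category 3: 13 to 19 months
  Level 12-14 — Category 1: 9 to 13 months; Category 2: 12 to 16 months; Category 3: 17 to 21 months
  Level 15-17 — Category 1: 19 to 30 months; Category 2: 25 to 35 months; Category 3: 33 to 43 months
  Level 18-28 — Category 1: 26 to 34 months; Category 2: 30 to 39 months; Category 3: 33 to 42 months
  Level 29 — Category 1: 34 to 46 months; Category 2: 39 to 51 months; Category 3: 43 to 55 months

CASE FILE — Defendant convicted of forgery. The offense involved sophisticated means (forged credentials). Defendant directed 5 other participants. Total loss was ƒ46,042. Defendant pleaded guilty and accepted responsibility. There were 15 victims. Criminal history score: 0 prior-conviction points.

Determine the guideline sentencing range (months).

26-34 months

Base offense level for forgery: 17.
A1 applies (level before this adjustment is 17 < 22, so +1): 17 + 1 = 18.
A2 applies: 18 + 2 = 20.
A3 applies: 20 + 3 = 23.
A4 applies (level before this adjustment is 23 ≥ 13, so +4): 23 + 4 = 27.
A5 applies: 27 − 1 = 26.
A6 does not apply.
Final offense level: 26.
Criminal history: 0 prior points → Category 1 (0-4).
Level 26 falls in the 18-28 band.
Grid: Level 18-28 × Category 1 = 26-34 months.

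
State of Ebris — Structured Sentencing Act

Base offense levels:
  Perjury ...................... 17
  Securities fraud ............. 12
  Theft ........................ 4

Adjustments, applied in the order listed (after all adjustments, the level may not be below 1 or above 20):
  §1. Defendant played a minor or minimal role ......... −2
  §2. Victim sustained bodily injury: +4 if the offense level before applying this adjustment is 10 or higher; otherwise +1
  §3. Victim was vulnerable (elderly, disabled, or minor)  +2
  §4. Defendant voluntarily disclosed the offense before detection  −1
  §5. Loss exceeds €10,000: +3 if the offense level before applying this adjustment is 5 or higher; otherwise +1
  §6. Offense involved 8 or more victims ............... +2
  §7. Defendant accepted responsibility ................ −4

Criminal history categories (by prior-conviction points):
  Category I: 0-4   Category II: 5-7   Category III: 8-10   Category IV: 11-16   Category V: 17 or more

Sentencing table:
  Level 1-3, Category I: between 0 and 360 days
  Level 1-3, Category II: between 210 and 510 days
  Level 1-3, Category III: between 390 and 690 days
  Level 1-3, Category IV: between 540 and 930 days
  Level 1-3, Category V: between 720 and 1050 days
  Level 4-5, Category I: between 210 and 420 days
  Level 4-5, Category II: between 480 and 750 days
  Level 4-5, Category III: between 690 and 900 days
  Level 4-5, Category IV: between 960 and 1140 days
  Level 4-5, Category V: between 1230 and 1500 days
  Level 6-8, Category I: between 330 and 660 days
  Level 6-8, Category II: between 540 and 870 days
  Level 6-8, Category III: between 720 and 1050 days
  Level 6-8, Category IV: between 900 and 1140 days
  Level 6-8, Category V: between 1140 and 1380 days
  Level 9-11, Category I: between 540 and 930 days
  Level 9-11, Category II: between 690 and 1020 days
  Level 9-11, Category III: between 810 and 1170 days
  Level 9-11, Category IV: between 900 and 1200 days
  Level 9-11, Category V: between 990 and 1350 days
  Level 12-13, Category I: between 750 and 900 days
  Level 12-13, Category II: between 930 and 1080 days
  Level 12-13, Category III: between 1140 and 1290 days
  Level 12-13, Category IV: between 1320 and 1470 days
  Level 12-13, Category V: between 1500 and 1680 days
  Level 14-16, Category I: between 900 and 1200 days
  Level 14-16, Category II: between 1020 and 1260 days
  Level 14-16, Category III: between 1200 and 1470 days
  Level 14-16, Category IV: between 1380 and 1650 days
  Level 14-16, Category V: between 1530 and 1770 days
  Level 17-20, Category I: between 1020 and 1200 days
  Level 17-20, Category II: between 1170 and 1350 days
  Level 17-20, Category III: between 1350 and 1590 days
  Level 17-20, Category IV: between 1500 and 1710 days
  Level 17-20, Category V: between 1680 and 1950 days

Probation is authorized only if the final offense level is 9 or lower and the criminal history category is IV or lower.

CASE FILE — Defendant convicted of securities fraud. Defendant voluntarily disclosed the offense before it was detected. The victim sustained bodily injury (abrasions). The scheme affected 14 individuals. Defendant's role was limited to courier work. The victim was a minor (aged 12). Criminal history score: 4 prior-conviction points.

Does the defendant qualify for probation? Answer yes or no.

No

Base offense level for securities fraud: 12.
§1 applies: 12 − 2 = 10.
§2 applies (level before this adjustment is 10 ≥ 10, so +4): 10 + 4 = 14.
§3 applies: 14 + 2 = 16.
§4 applies: 16 − 1 = 15.
§5 does not apply.
§6 applies: 15 + 2 = 17.
Final offense level: 17.
Criminal history: 4 prior points → Category I (0-4).
Level 17 falls in the 17-20 band.
Grid: Level 17-20 × Category I = 1020-1200 days.
Probation check: level 17 > 9 and category I ≤ IV → not eligible.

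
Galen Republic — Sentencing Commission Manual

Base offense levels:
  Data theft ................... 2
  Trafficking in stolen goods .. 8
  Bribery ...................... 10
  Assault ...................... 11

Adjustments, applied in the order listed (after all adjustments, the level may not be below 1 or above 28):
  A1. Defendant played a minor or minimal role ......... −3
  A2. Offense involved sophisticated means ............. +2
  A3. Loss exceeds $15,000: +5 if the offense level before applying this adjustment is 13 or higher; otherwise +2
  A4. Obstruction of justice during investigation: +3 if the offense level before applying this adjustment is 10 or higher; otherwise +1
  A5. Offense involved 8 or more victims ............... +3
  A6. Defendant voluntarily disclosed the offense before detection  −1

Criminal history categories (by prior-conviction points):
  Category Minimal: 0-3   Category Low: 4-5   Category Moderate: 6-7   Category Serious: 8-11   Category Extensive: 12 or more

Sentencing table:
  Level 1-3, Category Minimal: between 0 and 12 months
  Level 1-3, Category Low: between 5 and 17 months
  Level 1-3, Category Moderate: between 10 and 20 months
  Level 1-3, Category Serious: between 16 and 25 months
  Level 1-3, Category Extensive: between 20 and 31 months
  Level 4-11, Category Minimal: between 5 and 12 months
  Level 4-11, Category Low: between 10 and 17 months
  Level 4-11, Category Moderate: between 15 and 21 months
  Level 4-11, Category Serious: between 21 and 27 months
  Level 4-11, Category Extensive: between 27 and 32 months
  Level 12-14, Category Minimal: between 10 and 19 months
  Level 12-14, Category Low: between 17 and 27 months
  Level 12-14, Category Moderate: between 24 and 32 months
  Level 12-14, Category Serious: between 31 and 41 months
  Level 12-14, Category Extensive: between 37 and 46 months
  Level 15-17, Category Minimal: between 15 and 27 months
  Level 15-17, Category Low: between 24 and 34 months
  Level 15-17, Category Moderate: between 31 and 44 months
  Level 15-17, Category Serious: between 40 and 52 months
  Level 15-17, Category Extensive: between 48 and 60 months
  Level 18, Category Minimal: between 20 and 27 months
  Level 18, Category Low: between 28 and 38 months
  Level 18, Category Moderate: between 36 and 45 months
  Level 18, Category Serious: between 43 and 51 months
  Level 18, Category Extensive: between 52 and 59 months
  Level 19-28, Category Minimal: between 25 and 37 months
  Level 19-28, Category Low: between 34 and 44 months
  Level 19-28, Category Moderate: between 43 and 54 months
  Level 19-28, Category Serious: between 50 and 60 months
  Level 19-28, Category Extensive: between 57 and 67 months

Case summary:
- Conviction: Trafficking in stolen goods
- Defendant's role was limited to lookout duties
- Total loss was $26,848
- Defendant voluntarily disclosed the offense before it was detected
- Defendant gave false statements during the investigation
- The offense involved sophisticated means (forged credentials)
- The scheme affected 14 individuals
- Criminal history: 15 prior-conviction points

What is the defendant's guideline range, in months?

Base offense level for trafficking in stolen goods: 8.
A1 applies: 8 − 3 = 5.
A2 applies: 5 + 2 = 7.
A3 applies (level before this adjustment is 7 < 13, so +2): 7 + 2 = 9.
A4 applies (level before this adjustment is 9 < 10, so +1): 9 + 1 = 10.
A5 applies: 10 + 3 = 13.
A6 applies: 13 − 1 = 12.
Final offense level: 12.
Criminal history: 15 prior points → Category Extensive (12+).
Level 12 falls in the 12-14 band.
Grid: Level 12-14 × Category Extensive = 37-46 months.

37-46 months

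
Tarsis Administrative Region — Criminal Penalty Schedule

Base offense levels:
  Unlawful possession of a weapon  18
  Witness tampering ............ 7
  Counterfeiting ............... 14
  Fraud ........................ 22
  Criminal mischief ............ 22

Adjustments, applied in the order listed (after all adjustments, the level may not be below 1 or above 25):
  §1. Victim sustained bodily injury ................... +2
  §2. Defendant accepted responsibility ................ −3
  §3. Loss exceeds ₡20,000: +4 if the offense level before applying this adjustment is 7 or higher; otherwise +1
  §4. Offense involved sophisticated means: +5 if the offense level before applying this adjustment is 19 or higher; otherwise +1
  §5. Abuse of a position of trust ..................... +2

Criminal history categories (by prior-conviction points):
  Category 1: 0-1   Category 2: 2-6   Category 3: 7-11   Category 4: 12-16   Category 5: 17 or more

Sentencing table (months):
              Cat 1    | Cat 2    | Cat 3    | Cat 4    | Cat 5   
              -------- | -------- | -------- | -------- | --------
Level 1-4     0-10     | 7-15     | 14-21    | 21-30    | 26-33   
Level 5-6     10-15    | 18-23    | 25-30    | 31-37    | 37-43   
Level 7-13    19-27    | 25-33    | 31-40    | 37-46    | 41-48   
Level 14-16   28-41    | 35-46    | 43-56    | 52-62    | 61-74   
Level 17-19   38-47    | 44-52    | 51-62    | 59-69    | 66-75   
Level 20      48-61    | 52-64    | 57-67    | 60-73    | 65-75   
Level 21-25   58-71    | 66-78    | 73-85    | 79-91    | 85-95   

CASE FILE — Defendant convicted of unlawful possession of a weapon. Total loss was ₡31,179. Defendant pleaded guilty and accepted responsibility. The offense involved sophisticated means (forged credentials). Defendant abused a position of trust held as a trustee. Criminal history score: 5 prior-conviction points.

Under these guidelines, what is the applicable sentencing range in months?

66-78 months

Base offense level for unlawful possession of a weapon: 18.
§2 applies: 18 − 3 = 15.
§3 applies (level before this adjustment is 15 ≥ 7, so +4): 15 + 4 = 19.
§4 applies (level before this adjustment is 19 ≥ 19, so +5): 19 + 5 = 24.
§5 applies: 24 + 2 = 26.
Level 26 exceeds the maximum of 25; capped at 25.
Final offense level: 25.
Criminal history: 5 prior points → Category 2 (2-6).
Level 25 falls in the 21-25 band.
Grid: Level 21-25 × Category 2 = 66-78 months.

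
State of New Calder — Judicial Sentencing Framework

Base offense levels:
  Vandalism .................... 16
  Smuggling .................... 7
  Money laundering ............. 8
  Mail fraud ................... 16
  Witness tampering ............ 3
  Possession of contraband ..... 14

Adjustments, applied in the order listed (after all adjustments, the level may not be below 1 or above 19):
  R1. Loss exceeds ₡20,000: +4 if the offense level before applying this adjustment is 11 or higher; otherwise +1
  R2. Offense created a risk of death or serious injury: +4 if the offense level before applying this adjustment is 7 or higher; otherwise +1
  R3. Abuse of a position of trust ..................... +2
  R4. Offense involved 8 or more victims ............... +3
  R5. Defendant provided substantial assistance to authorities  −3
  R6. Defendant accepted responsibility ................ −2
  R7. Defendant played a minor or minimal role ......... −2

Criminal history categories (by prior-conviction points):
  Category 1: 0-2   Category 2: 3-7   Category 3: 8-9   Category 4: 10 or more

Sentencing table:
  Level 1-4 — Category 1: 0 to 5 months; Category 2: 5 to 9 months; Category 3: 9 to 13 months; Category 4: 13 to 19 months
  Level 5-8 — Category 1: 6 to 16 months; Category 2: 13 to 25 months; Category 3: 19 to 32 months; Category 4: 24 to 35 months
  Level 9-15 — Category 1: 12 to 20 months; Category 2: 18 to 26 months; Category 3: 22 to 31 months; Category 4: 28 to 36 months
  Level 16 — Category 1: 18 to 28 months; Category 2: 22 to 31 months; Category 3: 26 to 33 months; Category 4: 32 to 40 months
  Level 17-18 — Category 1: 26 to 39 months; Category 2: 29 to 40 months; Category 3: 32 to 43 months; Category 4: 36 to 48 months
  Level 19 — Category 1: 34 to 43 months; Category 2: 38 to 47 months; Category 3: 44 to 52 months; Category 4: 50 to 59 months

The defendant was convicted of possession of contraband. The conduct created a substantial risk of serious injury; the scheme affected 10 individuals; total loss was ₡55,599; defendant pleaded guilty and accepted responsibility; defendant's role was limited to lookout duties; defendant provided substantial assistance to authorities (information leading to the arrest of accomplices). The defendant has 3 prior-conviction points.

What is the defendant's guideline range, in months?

29-40 months

Base offense level for possession of contraband: 14.
R1 applies (level before this adjustment is 14 ≥ 11, so +4): 14 + 4 = 18.
R2 applies (level before this adjustment is 18 ≥ 7, so +4): 18 + 4 = 22.
R3 does not apply.
R4 applies: 22 + 3 = 25.
R5 applies: 25 − 3 = 22.
R6 applies: 22 − 2 = 20.
R7 applies: 20 − 2 = 18.
Final offense level: 18.
Criminal history: 3 prior points → Category 2 (3-7).
Level 18 falls in the 17-18 band.
Grid: Level 17-18 × Category 2 = 29-40 months.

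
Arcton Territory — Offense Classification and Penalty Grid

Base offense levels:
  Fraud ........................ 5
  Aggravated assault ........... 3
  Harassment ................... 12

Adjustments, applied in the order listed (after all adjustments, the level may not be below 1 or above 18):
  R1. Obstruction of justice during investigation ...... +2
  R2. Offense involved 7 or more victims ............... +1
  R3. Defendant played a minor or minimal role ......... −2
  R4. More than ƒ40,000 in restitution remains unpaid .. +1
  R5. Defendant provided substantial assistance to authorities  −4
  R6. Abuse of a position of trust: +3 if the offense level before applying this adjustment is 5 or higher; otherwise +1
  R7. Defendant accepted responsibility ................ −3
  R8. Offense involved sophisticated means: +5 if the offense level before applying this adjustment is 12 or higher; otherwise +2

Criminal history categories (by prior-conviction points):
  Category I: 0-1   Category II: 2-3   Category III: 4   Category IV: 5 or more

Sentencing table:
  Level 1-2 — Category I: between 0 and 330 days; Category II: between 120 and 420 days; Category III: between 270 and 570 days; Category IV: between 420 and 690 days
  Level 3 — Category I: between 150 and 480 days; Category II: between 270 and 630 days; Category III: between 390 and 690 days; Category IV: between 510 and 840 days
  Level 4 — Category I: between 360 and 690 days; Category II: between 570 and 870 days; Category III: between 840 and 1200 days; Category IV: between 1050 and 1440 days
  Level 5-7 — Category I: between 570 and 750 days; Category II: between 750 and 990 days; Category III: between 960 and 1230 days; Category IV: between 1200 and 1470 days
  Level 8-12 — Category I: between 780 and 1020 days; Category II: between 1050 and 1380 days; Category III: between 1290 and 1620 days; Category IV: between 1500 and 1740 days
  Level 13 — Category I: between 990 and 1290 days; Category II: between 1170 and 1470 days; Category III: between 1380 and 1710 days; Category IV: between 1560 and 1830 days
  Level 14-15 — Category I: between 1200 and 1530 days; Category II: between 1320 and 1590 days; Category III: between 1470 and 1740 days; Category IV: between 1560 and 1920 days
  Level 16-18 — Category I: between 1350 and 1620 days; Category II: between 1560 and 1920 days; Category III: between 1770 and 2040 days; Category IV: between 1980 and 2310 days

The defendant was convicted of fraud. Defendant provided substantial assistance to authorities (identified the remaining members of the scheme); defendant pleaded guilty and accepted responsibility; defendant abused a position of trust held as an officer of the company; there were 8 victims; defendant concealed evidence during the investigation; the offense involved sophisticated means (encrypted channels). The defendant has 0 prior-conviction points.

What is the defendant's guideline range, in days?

360-690 days

Base offense level for fraud: 5.
R1 applies: 5 + 2 = 7.
R2 applies: 7 + 1 = 8.
R5 applies: 8 − 4 = 4.
R6 applies (level before this adjustment is 4 < 5, so +1): 4 + 1 = 5.
R7 applies: 5 − 3 = 2.
R8 applies (level before this adjustment is 2 < 12, so +2): 2 + 2 = 4.
Final offense level: 4.
Criminal history: 0 prior points → Category I (0-1).
Level 4 falls in the 4 band.
Grid: Level 4 × Category I = 360-690 days.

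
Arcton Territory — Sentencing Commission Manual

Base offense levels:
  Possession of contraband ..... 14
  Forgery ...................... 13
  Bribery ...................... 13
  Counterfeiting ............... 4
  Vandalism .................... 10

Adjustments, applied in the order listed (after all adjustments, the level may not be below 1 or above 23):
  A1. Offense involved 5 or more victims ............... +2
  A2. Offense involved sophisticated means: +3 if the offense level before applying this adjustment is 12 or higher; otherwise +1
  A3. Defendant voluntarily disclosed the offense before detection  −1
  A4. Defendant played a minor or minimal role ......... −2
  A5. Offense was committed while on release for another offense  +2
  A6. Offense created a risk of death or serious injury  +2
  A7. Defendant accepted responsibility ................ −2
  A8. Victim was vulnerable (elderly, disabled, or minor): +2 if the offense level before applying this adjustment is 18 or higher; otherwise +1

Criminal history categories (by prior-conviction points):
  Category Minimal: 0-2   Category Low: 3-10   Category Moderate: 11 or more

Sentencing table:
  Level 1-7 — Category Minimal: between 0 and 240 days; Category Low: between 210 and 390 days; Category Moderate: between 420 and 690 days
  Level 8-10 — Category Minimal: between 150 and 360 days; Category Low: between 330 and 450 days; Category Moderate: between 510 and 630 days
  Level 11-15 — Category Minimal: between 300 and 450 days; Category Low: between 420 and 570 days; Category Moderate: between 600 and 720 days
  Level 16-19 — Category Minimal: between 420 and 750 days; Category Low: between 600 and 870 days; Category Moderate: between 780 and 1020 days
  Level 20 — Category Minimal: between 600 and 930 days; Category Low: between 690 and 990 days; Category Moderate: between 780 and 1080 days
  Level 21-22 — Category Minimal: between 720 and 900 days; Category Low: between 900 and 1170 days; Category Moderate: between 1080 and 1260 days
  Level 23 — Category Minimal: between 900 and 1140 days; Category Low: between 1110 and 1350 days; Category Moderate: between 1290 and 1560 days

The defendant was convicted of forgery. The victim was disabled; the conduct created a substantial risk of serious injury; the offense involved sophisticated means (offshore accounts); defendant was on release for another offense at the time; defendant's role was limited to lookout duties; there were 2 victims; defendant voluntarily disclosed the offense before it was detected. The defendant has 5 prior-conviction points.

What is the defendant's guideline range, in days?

Base offense level for forgery: 13.
A1 does not apply.
A2 applies (level before this adjustment is 13 ≥ 12, so +3): 13 + 3 = 16.
A3 applies: 16 − 1 = 15.
A4 applies: 15 − 2 = 13.
A5 applies: 13 + 2 = 15.
A6 applies: 15 + 2 = 17.
A7 does not apply.
A8 applies (level before this adjustment is 17 < 18, so +1): 17 + 1 = 18.
Final offense level: 18.
Criminal history: 5 prior points → Category Low (3-10).
Level 18 falls in the 16-19 band.
Grid: Level 16-19 × Category Low = 600-870 days.

600-870 days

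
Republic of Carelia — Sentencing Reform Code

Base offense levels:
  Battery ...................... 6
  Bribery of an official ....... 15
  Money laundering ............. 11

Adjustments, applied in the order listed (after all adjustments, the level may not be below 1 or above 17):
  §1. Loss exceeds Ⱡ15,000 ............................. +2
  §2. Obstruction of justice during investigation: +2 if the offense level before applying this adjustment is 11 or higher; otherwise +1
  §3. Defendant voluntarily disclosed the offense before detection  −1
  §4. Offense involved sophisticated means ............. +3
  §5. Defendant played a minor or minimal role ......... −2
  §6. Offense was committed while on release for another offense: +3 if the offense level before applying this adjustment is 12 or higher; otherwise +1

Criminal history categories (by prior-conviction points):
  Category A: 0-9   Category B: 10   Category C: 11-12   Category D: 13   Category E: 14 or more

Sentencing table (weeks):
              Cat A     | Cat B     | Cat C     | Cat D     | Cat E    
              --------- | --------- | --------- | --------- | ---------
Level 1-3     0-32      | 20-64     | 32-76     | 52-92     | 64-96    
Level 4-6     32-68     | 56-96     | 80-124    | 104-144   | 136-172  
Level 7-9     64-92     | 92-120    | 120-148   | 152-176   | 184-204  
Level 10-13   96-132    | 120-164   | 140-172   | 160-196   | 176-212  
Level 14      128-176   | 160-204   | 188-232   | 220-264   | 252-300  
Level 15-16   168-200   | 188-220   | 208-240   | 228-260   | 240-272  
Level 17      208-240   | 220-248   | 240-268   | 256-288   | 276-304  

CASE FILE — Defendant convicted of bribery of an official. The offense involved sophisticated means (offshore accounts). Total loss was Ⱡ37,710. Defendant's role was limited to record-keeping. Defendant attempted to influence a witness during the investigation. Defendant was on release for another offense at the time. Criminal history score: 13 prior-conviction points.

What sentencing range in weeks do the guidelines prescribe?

Base offense level for bribery of an official: 15.
§1 applies: 15 + 2 = 17.
§2 applies (level before this adjustment is 17 ≥ 11, so +2): 17 + 2 = 19.
§4 applies: 19 + 3 = 22.
§5 applies: 22 − 2 = 20.
§6 applies (level before this adjustment is 20 ≥ 12, so +3): 20 + 3 = 23.
Level 23 exceeds the maximum of 17; capped at 17.
Final offense level: 17.
Criminal history: 13 prior points → Category D (13).
Level 17 falls in the 17 band.
Grid: Level 17 × Category D = 256-288 weeks.

256-288 weeks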